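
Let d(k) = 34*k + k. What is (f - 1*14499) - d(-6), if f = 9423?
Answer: -4866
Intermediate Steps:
d(k) = 35*k
(f - 1*14499) - d(-6) = (9423 - 1*14499) - 35*(-6) = (9423 - 14499) - 1*(-210) = -5076 + 210 = -4866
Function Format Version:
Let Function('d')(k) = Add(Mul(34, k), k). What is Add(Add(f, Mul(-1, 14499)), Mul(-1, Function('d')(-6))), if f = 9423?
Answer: -4866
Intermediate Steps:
Function('d')(k) = Mul(35, k)
Add(Add(f, Mul(-1, 14499)), Mul(-1, Function('d')(-6))) = Add(Add(9423, Mul(-1, 14499)), Mul(-1, Mul(35, -6))) = Add(Add(9423, -14499), Mul(-1, -210)) = Add(-5076, 210) = -4866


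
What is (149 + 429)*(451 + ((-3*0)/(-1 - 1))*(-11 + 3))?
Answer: 260678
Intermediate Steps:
(149 + 429)*(451 + ((-3*0)/(-1 - 1))*(-11 + 3)) = 578*(451 + (0/(-2))*(-8)) = 578*(451 + (0*(-½))*(-8)) = 578*(451 + 0*(-8)) = 578*(451 + 0) = 578*451 = 260678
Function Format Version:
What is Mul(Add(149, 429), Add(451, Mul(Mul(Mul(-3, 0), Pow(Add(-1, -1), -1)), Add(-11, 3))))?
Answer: 260678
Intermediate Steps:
Mul(Add(149, 429), Add(451, Mul(Mul(Mul(-3, 0), Pow(Add(-1, -1), -1)), Add(-11, 3)))) = Mul(578, Add(451, Mul(Mul(0, Pow(-2, -1)), -8))) = Mul(578, Add(451, Mul(Mul(0, Rational(-1, 2)), -8))) = Mul(578, Add(451, Mul(0, -8))) = Mul(578, Add(451, 0)) = Mul(578, 451) = 260678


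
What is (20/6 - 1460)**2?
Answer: 19096900/9 ≈ 2.1219e+6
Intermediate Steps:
(20/6 - 1460)**2 = ((1/6)*20 - 1460)**2 = (10/3 - 1460)**2 = (-4370/3)**2 = 19096900/9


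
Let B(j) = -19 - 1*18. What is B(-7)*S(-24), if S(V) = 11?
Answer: -407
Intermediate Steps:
B(j) = -37 (B(j) = -19 - 18 = -37)
B(-7)*S(-24) = -37*11 = -407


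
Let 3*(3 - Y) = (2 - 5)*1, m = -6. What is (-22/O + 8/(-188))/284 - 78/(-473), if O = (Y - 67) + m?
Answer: 18065686/108909669 ≈ 0.16588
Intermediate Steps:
Y = 4 (Y = 3 - (2 - 5)/3 = 3 - (-1) = 3 - ⅓*(-3) = 3 + 1 = 4)
O = -69 (O = (4 - 67) - 6 = -63 - 6 = -69)
(-22/O + 8/(-188))/284 - 78/(-473) = (-22/(-69) + 8/(-188))/284 - 78/(-473) = (-22*(-1/69) + 8*(-1/188))*(1/284) - 78*(-1/473) = (22/69 - 2/47)*(1/284) + 78/473 = (896/3243)*(1/284) + 78/473 = 224/230253 + 78/473 = 18065686/108909669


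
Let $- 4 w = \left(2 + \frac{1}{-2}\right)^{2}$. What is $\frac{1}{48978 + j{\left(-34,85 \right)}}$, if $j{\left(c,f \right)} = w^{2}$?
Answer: $\frac{256}{12538449} \approx 2.0417 \cdot 10^{-5}$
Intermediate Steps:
$w = - \frac{9}{16}$ ($w = - \frac{\left(2 + \frac{1}{-2}\right)^{2}}{4} = - \frac{\left(2 - \frac{1}{2}\right)^{2}}{4} = - \frac{\left(\frac{3}{2}\right)^{2}}{4} = \left(- \frac{1}{4}\right) \frac{9}{4} = - \frac{9}{16} \approx -0.5625$)
$j{\left(c,f \right)} = \frac{81}{256}$ ($j{\left(c,f \right)} = \left(- \frac{9}{16}\right)^{2} = \frac{81}{256}$)
$\frac{1}{48978 + j{\left(-34,85 \right)}} = \frac{1}{48978 + \frac{81}{256}} = \frac{1}{\frac{12538449}{256}} = \frac{256}{12538449}$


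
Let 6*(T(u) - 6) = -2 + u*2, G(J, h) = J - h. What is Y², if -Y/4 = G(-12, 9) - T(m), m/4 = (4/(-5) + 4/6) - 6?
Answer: 11075584/2025 ≈ 5469.4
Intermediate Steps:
m = -368/15 (m = 4*((4/(-5) + 4/6) - 6) = 4*((4*(-⅕) + 4*(⅙)) - 6) = 4*((-⅘ + ⅔) - 6) = 4*(-2/15 - 6) = 4*(-92/15) = -368/15 ≈ -24.533)
T(u) = 17/3 + u/3 (T(u) = 6 + (-2 + u*2)/6 = 6 + (-2 + 2*u)/6 = 6 + (-⅓ + u/3) = 17/3 + u/3)
Y = 3328/45 (Y = -4*((-12 - 1*9) - (17/3 + (⅓)*(-368/15))) = -4*((-12 - 9) - (17/3 - 368/45)) = -4*(-21 - 1*(-113/45)) = -4*(-21 + 113/45) = -4*(-832/45) = 3328/45 ≈ 73.956)
Y² = (3328/45)² = 11075584/2025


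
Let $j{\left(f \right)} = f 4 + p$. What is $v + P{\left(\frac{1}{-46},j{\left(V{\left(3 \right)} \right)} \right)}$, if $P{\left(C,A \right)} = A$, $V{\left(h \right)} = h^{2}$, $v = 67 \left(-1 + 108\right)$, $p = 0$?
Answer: $7205$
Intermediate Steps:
$v = 7169$ ($v = 67 \cdot 107 = 7169$)
$j{\left(f \right)} = 4 f$ ($j{\left(f \right)} = f 4 + 0 = 4 f + 0 = 4 f$)
$v + P{\left(\frac{1}{-46},j{\left(V{\left(3 \right)} \right)} \right)} = 7169 + 4 \cdot 3^{2} = 7169 + 4 \cdot 9 = 7169 + 36 = 7205$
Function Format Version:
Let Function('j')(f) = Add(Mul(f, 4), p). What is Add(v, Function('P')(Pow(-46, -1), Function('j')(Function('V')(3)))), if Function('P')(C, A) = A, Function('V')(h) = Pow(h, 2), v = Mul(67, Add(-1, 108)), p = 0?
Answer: 7205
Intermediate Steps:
v = 7169 (v = Mul(67, 107) = 7169)
Function('j')(f) = Mul(4, f) (Function('j')(f) = Add(Mul(f, 4), 0) = Add(Mul(4, f), 0) = Mul(4, f))
Add(v, Function('P')(Pow(-46, -1), Function('j')(Function('V')(3)))) = Add(7169, Mul(4, Pow(3, 2))) = Add(7169, Mul(4, 9)) = Add(7169, 36) = 7205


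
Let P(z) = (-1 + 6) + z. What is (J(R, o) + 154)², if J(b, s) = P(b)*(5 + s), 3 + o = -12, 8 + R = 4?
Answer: 20736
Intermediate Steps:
R = -4 (R = -8 + 4 = -4)
o = -15 (o = -3 - 12 = -15)
P(z) = 5 + z
J(b, s) = (5 + b)*(5 + s)
(J(R, o) + 154)² = ((5 - 4)*(5 - 15) + 154)² = (1*(-10) + 154)² = (-10 + 154)² = 144² = 20736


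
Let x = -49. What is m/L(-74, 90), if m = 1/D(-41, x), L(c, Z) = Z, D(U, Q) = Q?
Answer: -1/4410 ≈ -0.00022676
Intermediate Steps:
m = -1/49 (m = 1/(-49) = -1/49 ≈ -0.020408)
m/L(-74, 90) = -1/49/90 = -1/49*1/90 = -1/4410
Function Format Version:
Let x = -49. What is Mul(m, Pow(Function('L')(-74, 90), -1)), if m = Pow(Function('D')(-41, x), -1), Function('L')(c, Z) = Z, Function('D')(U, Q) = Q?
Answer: Rational(-1, 4410) ≈ -0.00022676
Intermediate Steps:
m = Rational(-1, 49) (m = Pow(-49, -1) = Rational(-1, 49) ≈ -0.020408)
Mul(m, Pow(Function('L')(-74, 90), -1)) = Mul(Rational(-1, 49), Pow(90, -1)) = Mul(Rational(-1, 49), Rational(1, 90)) = Rational(-1, 4410)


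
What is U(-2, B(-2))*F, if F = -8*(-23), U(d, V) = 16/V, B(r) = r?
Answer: -1472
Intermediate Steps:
F = 184
U(-2, B(-2))*F = (16/(-2))*184 = (16*(-½))*184 = -8*184 = -1472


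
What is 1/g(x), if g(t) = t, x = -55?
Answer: -1/55 ≈ -0.018182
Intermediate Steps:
1/g(x) = 1/(-55) = -1/55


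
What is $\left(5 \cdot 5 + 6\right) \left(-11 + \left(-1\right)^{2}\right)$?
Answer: $-310$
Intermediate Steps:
$\left(5 \cdot 5 + 6\right) \left(-11 + \left(-1\right)^{2}\right) = \left(25 + 6\right) \left(-11 + 1\right) = 31 \left(-10\right) = -310$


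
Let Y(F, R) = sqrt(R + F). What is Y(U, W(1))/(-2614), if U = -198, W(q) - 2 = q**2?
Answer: -I*sqrt(195)/2614 ≈ -0.0053421*I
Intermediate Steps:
W(q) = 2 + q**2
Y(F, R) = sqrt(F + R)
Y(U, W(1))/(-2614) = sqrt(-198 + (2 + 1**2))/(-2614) = sqrt(-198 + (2 + 1))*(-1/2614) = sqrt(-198 + 3)*(-1/2614) = sqrt(-195)*(-1/2614) = (I*sqrt(195))*(-1/2614) = -I*sqrt(195)/2614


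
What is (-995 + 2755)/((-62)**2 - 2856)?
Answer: 440/247 ≈ 1.7814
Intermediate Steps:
(-995 + 2755)/((-62)**2 - 2856) = 1760/(3844 - 2856) = 1760/988 = 1760*(1/988) = 440/247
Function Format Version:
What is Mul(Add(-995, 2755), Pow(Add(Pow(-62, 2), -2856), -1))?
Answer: Rational(440, 247) ≈ 1.7814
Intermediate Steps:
Mul(Add(-995, 2755), Pow(Add(Pow(-62, 2), -2856), -1)) = Mul(1760, Pow(Add(3844, -2856), -1)) = Mul(1760, Pow(988, -1)) = Mul(1760, Rational(1, 988)) = Rational(440, 247)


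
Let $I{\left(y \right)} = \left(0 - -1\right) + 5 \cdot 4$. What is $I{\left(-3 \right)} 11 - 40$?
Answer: $191$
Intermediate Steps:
$I{\left(y \right)} = 21$ ($I{\left(y \right)} = \left(0 + 1\right) + 20 = 1 + 20 = 21$)
$I{\left(-3 \right)} 11 - 40 = 21 \cdot 11 - 40 = 231 - 40 = 191$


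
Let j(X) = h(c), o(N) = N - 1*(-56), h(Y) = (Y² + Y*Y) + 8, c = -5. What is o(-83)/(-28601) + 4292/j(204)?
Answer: 2116501/28601 ≈ 74.001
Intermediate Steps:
h(Y) = 8 + 2*Y² (h(Y) = (Y² + Y²) + 8 = 2*Y² + 8 = 8 + 2*Y²)
o(N) = 56 + N (o(N) = N + 56 = 56 + N)
j(X) = 58 (j(X) = 8 + 2*(-5)² = 8 + 2*25 = 8 + 50 = 58)
o(-83)/(-28601) + 4292/j(204) = (56 - 83)/(-28601) + 4292/58 = -27*(-1/28601) + 4292*(1/58) = 27/28601 + 74 = 2116501/28601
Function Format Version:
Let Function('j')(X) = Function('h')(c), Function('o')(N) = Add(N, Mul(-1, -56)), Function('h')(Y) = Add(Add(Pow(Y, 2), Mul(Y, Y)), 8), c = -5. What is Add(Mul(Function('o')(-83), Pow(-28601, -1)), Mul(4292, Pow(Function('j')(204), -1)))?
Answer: Rational(2116501, 28601) ≈ 74.001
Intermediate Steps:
Function('h')(Y) = Add(8, Mul(2, Pow(Y, 2))) (Function('h')(Y) = Add(Add(Pow(Y, 2), Pow(Y, 2)), 8) = Add(Mul(2, Pow(Y, 2)), 8) = Add(8, Mul(2, Pow(Y, 2))))
Function('o')(N) = Add(56, N) (Function('o')(N) = Add(N, 56) = Add(56, N))
Function('j')(X) = 58 (Function('j')(X) = Add(8, Mul(2, Pow(-5, 2))) = Add(8, Mul(2, 25)) = Add(8, 50) = 58)
Add(Mul(Function('o')(-83), Pow(-28601, -1)), Mul(4292, Pow(Function('j')(204), -1))) = Add(Mul(Add(56, -83), Pow(-28601, -1)), Mul(4292, Pow(58, -1))) = Add(Mul(-27, Rational(-1, 28601)), Mul(4292, Rational(1, 58))) = Add(Rational(27, 28601), 74) = Rational(2116501, 28601)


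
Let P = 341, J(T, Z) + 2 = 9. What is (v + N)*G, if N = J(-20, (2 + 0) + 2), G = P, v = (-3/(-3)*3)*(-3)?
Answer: -682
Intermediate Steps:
J(T, Z) = 7 (J(T, Z) = -2 + 9 = 7)
v = -9 (v = (-3*(-⅓)*3)*(-3) = (1*3)*(-3) = 3*(-3) = -9)
G = 341
N = 7
(v + N)*G = (-9 + 7)*341 = -2*341 = -682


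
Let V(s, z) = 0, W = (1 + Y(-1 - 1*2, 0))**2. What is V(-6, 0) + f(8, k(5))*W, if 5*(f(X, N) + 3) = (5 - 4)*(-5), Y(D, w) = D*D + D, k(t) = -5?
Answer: -196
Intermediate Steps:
Y(D, w) = D + D**2 (Y(D, w) = D**2 + D = D + D**2)
f(X, N) = -4 (f(X, N) = -3 + ((5 - 4)*(-5))/5 = -3 + (1*(-5))/5 = -3 + (1/5)*(-5) = -3 - 1 = -4)
W = 49 (W = (1 + (-1 - 1*2)*(1 + (-1 - 1*2)))**2 = (1 + (-1 - 2)*(1 + (-1 - 2)))**2 = (1 - 3*(1 - 3))**2 = (1 - 3*(-2))**2 = (1 + 6)**2 = 7**2 = 49)
V(-6, 0) + f(8, k(5))*W = 0 - 4*49 = 0 - 196 = -196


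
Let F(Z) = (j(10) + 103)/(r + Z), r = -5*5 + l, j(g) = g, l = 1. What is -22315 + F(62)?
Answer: -847857/38 ≈ -22312.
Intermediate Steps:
r = -24 (r = -5*5 + 1 = -25 + 1 = -24)
F(Z) = 113/(-24 + Z) (F(Z) = (10 + 103)/(-24 + Z) = 113/(-24 + Z))
-22315 + F(62) = -22315 + 113/(-24 + 62) = -22315 + 113/38 = -847857/38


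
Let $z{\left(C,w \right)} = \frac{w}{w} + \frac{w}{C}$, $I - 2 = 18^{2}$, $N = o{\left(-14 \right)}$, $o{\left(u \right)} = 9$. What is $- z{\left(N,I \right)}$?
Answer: $- \frac{335}{9} \approx -37.222$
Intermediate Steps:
$N = 9$
$I = 326$ ($I = 2 + 18^{2} = 2 + 324 = 326$)
$z{\left(C,w \right)} = 1 + \frac{w}{C}$
$- z{\left(N,I \right)} = - \frac{9 + 326}{9} = - \frac{335}{9}$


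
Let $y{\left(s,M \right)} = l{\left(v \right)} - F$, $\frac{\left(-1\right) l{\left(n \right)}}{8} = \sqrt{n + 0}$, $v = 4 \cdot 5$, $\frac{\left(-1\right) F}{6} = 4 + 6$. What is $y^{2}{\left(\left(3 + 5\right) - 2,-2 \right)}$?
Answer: $4880 - 1920 \sqrt{5} \approx 586.75$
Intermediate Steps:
$F = -60$ ($F = - 6 \left(4 + 6\right) = \left(-6\right) 10 = -60$)
$v = 20$
$l{\left(n \right)} = - 8 \sqrt{n}$ ($l{\left(n \right)} = - 8 \sqrt{n + 0} = - 8 \sqrt{n}$)
$y{\left(s,M \right)} = 60 - 16 \sqrt{5}$ ($y{\left(s,M \right)} = - 8 \sqrt{20} - -60 = - 8 \cdot 2 \sqrt{5} + 60 = - 16 \sqrt{5} + 60 = 60 - 16 \sqrt{5}$)
$y^{2}{\left(\left(3 + 5\right) - 2,-2 \right)} = \left(60 - 16 \sqrt{5}\right)^{2}$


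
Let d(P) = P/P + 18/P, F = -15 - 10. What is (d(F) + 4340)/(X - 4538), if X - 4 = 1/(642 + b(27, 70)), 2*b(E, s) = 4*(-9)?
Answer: -67708368/70730375 ≈ -0.95727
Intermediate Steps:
b(E, s) = -18 (b(E, s) = (4*(-9))/2 = (½)*(-36) = -18)
F = -25
d(P) = 1 + 18/P
X = 2497/624 (X = 4 + 1/(642 - 18) = 4 + 1/624 = 2497/624 ≈ 4.0016)
(d(F) + 4340)/(X - 4538) = ((18 - 25)/(-25) + 4340)/(2497/624 - 4538) = (-1/25*(-7) + 4340)/(-2829215/624) = (7/25 + 4340)*(-624/2829215) = (108507/25)*(-624/2829215) = -67708368/70730375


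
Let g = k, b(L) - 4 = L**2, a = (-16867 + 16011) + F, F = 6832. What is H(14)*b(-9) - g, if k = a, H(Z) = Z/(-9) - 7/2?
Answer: -115303/18 ≈ -6405.7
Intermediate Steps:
H(Z) = -7/2 - Z/9 (H(Z) = Z*(-1/9) - 7*1/2 = -Z/9 - 7/2 = -7/2 - Z/9)
a = 5976 (a = (-16867 + 16011) + 6832 = -856 + 6832 = 5976)
b(L) = 4 + L**2
k = 5976
g = 5976
H(14)*b(-9) - g = (-7/2 - 1/9*14)*(4 + (-9)**2) - 1*5976 = (-7/2 - 14/9)*(4 + 81) - 5976 = -91/18*85 - 5976 = -7735/18 - 5976 = -115303/18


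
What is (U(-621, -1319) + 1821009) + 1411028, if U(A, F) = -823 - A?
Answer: 3231835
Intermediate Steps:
(U(-621, -1319) + 1821009) + 1411028 = ((-823 - 1*(-621)) + 1821009) + 1411028 = ((-823 + 621) + 1821009) + 1411028 = (-202 + 1821009) + 1411028 = 1820807 + 1411028 = 3231835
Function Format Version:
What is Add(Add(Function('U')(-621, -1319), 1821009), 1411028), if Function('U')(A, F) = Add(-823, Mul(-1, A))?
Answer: 3231835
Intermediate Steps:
Add(Add(Function('U')(-621, -1319), 1821009), 1411028) = Add(Add(Add(-823, Mul(-1, -621)), 1821009), 1411028) = Add(Add(Add(-823, 621), 1821009), 1411028) = Add(Add(-202, 1821009), 1411028) = Add(1820807, 1411028) = 3231835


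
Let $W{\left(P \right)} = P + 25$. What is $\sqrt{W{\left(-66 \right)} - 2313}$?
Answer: $i \sqrt{2354} \approx 48.518 i$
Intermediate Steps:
$W{\left(P \right)} = 25 + P$
$\sqrt{W{\left(-66 \right)} - 2313} = \sqrt{\left(25 - 66\right) - 2313} = \sqrt{-41 - 2313} = \sqrt{-2354} = i \sqrt{2354}$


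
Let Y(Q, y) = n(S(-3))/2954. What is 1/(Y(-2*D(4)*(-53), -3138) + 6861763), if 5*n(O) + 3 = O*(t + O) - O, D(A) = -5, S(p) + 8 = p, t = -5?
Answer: 7385/50674119847 ≈ 1.4574e-7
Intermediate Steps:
S(p) = -8 + p
n(O) = -⅗ - O/5 + O*(-5 + O)/5 (n(O) = -⅗ + (O*(-5 + O) - O)/5 = -⅗ + (-O + O*(-5 + O))/5 = -⅗ + (-O/5 + O*(-5 + O)/5) = -⅗ - O/5 + O*(-5 + O)/5)
Y(Q, y) = 92/7385 (Y(Q, y) = (-⅗ - 6*(-8 - 3)/5 + (-8 - 3)²/5)/2954 = (-⅗ - 6/5*(-11) + (⅕)*(-11)²)*(1/2954) = (-⅗ + 66/5 + (⅕)*121)*(1/2954) = (-⅗ + 66/5 + 121/5)*(1/2954) = (184/5)*(1/2954) = 92/7385)
1/(Y(-2*D(4)*(-53), -3138) + 6861763) = 1/(92/7385 + 6861763) = 1/(50674119847/7385) = 7385/50674119847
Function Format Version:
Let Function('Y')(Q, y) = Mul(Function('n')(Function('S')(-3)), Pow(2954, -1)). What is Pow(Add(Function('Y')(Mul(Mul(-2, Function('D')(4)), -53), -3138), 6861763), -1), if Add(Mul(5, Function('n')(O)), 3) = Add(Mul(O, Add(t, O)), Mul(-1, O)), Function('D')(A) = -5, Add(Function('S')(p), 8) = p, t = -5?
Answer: Rational(7385, 50674119847) ≈ 1.4574e-7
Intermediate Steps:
Function('S')(p) = Add(-8, p)
Function('n')(O) = Add(Rational(-3, 5), Mul(Rational(-1, 5), O), Mul(Rational(1, 5), O, Add(-5, O))) (Function('n')(O) = Add(Rational(-3, 5), Mul(Rational(1, 5), Add(Mul(O, Add(-5, O)), Mul(-1, O)))) = Add(Rational(-3, 5), Mul(Rational(1, 5), Add(Mul(-1, O), Mul(O, Add(-5, O))))) = Add(Rational(-3, 5), Add(Mul(Rational(-1, 5), O), Mul(Rational(1, 5), O, Add(-5, O)))) = Add(Rational(-3, 5), Mul(Rational(-1, 5), O), Mul(Rational(1, 5), O, Add(-5, O))))
Function('Y')(Q, y) = Rational(92, 7385) (Function('Y')(Q, y) = Mul(Add(Rational(-3, 5), Mul(Rational(-6, 5), Add(-8, -3)), Mul(Rational(1, 5), Pow(Add(-8, -3), 2))), Pow(2954, -1)) = Mul(Add(Rational(-3, 5), Mul(Rational(-6, 5), -11), Mul(Rational(1, 5), Pow(-11, 2))), Rational(1, 2954)) = Mul(Add(Rational(-3, 5), Rational(66, 5), Mul(Rational(1, 5), 121)), Rational(1, 2954)) = Mul(Add(Rational(-3, 5), Rational(66, 5), Rational(121, 5)), Rational(1, 2954)) = Mul(Rational(184, 5), Rational(1, 2954)) = Rational(92, 7385))
Pow(Add(Function('Y')(Mul(Mul(-2, Function('D')(4)), -53), -3138), 6861763), -1) = Pow(Add(Rational(92, 7385), 6861763), -1) = Pow(Rational(50674119847, 7385), -1) = Rational(7385, 50674119847)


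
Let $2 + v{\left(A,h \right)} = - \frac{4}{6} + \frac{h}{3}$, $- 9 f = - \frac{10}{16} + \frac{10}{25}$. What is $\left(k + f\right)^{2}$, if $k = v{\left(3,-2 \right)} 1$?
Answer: $\frac{157609}{14400} \approx 10.945$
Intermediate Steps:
$f = \frac{1}{40}$ ($f = - \frac{- \frac{10}{16} + \frac{10}{25}}{9} = - \frac{\left(-10\right) \frac{1}{16} + 10 \cdot \frac{1}{25}}{9} = - \frac{- \frac{5}{8} + \frac{2}{5}}{9} = \left(- \frac{1}{9}\right) \left(- \frac{9}{40}\right) = \frac{1}{40} \approx 0.025$)
$v{\left(A,h \right)} = - \frac{8}{3} + \frac{h}{3}$ ($v{\left(A,h \right)} = -2 + \left(- \frac{4}{6} + \frac{h}{3}\right) = -2 + \left(\left(-4\right) \frac{1}{6} + h \frac{1}{3}\right) = -2 + \left(- \frac{2}{3} + \frac{h}{3}\right) = - \frac{8}{3} + \frac{h}{3}$)
$k = - \frac{10}{3}$ ($k = \left(- \frac{8}{3} + \frac{1}{3} \left(-2\right)\right) 1 = \left(- \frac{8}{3} - \frac{2}{3}\right) 1 = \left(- \frac{10}{3}\right) 1 = - \frac{10}{3} \approx -3.3333$)
$\left(k + f\right)^{2} = \left(- \frac{10}{3} + \frac{1}{40}\right)^{2} = \left(- \frac{397}{120}\right)^{2} = \frac{157609}{14400}$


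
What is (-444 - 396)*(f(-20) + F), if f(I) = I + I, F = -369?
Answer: 343560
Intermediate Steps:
f(I) = 2*I
(-444 - 396)*(f(-20) + F) = (-444 - 396)*(2*(-20) - 369) = -840*(-40 - 369) = -840*(-409) = 343560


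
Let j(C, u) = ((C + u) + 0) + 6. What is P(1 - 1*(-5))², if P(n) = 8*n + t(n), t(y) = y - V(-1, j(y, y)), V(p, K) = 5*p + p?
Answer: 3600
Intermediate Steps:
j(C, u) = 6 + C + u (j(C, u) = (C + u) + 6 = 6 + C + u)
V(p, K) = 6*p
t(y) = 6 + y (t(y) = y - 6*(-1) = y - 1*(-6) = y + 6 = 6 + y)
P(n) = 6 + 9*n (P(n) = 8*n + (6 + n) = 6 + 9*n)
P(1 - 1*(-5))² = (6 + 9*(1 - 1*(-5)))² = (6 + 9*(1 + 5))² = (6 + 9*6)² = (6 + 54)² = 60² = 3600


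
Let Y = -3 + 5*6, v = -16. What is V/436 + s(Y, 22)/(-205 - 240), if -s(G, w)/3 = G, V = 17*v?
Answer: -21431/48505 ≈ -0.44183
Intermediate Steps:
Y = 27 (Y = -3 + 30 = 27)
V = -272 (V = 17*(-16) = -272)
s(G, w) = -3*G
V/436 + s(Y, 22)/(-205 - 240) = -272/436 + (-3*27)/(-205 - 240) = -272*1/436 - 81/(-445) = -68/109 - 81*(-1/445) = -68/109 + 81/445 = -21431/48505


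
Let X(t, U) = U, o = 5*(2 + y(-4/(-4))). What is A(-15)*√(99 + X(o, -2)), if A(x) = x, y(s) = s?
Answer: -15*√97 ≈ -147.73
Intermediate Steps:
o = 15 (o = 5*(2 - 4/(-4)) = 5*(2 - 4*(-¼)) = 5*(2 + 1) = 5*3 = 15)
A(-15)*√(99 + X(o, -2)) = -15*√(99 - 2) = -15*√97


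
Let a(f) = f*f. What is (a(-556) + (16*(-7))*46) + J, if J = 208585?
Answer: 512569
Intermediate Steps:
a(f) = f**2
(a(-556) + (16*(-7))*46) + J = ((-556)**2 + (16*(-7))*46) + 208585 = (309136 - 112*46) + 208585 = (309136 - 5152) + 208585 = 303984 + 208585 = 512569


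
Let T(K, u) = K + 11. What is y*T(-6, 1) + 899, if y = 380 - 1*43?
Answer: 2584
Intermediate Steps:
T(K, u) = 11 + K
y = 337 (y = 380 - 43 = 337)
y*T(-6, 1) + 899 = 337*(11 - 6) + 899 = 337*5 + 899 = 1685 + 899 = 2584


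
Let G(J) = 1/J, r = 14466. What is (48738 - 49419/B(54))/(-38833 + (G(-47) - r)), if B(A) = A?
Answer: -13486039/15030324 ≈ -0.89725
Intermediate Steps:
(48738 - 49419/B(54))/(-38833 + (G(-47) - r)) = (48738 - 49419/54)/(-38833 + (1/(-47) - 1*14466)) = (48738 - 49419*1/54)/(-38833 + (-1/47 - 14466)) = (48738 - 5491/6)/(-38833 - 679903/47) = 286937/(6*(-2505054/47)) = (286937/6)*(-47/2505054) = -13486039/15030324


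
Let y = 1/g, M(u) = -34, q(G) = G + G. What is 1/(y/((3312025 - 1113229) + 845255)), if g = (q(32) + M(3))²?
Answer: 2739645900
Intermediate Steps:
q(G) = 2*G
g = 900 (g = (2*32 - 34)² = (64 - 34)² = 30² = 900)
y = 1/900 ≈ 0.0011111
1/(y/((3312025 - 1113229) + 845255)) = 1/(1/(900*((3312025 - 1113229) + 845255))) = 1/(1/(900*(2198796 + 845255))) = 1/((1/900)/3044051) = 1/((1/900)*(1/3044051)) = 1/(1/2739645900) = 2739645900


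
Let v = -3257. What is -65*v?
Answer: 211705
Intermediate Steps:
-65*v = -65*(-3257) = 211705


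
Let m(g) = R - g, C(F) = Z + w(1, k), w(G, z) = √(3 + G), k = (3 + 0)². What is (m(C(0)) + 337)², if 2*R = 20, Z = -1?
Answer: 119716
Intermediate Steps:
k = 9 (k = 3² = 9)
R = 10 (R = (½)*20 = 10)
C(F) = 1 (C(F) = -1 + √(3 + 1) = -1 + √4 = -1 + 2 = 1)
m(g) = 10 - g
(m(C(0)) + 337)² = ((10 - 1*1) + 337)² = ((10 - 1) + 337)² = (9 + 337)² = 346² = 119716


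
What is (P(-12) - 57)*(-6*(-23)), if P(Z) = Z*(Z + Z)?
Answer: 31878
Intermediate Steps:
P(Z) = 2*Z² (P(Z) = Z*(2*Z) = 2*Z²)
(P(-12) - 57)*(-6*(-23)) = (2*(-12)² - 57)*(-6*(-23)) = (2*144 - 57)*138 = (288 - 57)*138 = 231*138 = 31878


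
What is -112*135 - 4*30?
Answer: -15240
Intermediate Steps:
-112*135 - 4*30 = -15120 - 120 = -15240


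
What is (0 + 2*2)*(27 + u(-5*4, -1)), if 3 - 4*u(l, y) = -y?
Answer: 110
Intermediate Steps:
u(l, y) = 3/4 + y/4 (u(l, y) = 3/4 - (-1)*y/4 = 3/4 + y/4)
(0 + 2*2)*(27 + u(-5*4, -1)) = (0 + 2*2)*(27 + (3/4 + (1/4)*(-1))) = (0 + 4)*(27 + (3/4 - 1/4)) = 4*(27 + 1/2) = 4*(55/2) = 110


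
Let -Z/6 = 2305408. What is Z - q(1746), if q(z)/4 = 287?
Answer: -13833596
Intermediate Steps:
Z = -13832448 (Z = -6*2305408 = -13832448)
q(z) = 1148 (q(z) = 4*287 = 1148)
Z - q(1746) = -13832448 - 1*1148 = -13832448 - 1148 = -13833596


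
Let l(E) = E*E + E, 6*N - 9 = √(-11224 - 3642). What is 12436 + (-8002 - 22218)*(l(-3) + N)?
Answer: -214214 - 15110*I*√14866/3 ≈ -2.1421e+5 - 6.141e+5*I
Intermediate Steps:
N = 3/2 + I*√14866/6 (N = 3/2 + √(-11224 - 3642)/6 = 3/2 + √(-14866)/6 = 3/2 + (I*√14866)/6 = 3/2 + I*√14866/6 ≈ 1.5 + 20.321*I)
l(E) = E + E² (l(E) = E² + E = E + E²)
12436 + (-8002 - 22218)*(l(-3) + N) = 12436 + (-8002 - 22218)*(-3*(1 - 3) + (3/2 + I*√14866/6)) = 12436 - 30220*(-3*(-2) + (3/2 + I*√14866/6)) = 12436 - 30220*(6 + (3/2 + I*√14866/6)) = 12436 - 30220*(15/2 + I*√14866/6) = 12436 + (-226650 - 15110*I*√14866/3) = -214214 - 15110*I*√14866/3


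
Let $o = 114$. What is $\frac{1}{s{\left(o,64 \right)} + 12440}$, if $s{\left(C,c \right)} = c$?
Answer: $\frac{1}{12504} \approx 7.9974 \cdot 10^{-5}$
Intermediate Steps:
$\frac{1}{s{\left(o,64 \right)} + 12440} = \frac{1}{64 + 12440} = \frac{1}{12504}$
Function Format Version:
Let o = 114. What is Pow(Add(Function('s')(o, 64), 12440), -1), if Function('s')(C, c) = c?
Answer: Rational(1, 12504) ≈ 7.9974e-5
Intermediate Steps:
Pow(Add(Function('s')(o, 64), 12440), -1) = Pow(Add(64, 12440), -1) = Pow(12504, -1) = Rational(1, 12504)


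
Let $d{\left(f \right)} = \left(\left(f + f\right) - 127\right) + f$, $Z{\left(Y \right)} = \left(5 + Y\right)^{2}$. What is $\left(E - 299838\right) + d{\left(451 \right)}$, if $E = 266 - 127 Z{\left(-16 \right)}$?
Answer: $-313713$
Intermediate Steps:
$d{\left(f \right)} = -127 + 3 f$ ($d{\left(f \right)} = \left(2 f - 127\right) + f = \left(-127 + 2 f\right) + f = -127 + 3 f$)
$E = -15101$ ($E = 266 - 127 \left(5 - 16\right)^{2} = 266 - 127 \left(-11\right)^{2} = 266 - 15367 = -15101$)
$\left(E - 299838\right) + d{\left(451 \right)} = \left(-15101 - 299838\right) + \left(-127 + 3 \cdot 451\right) = -314939 + \left(-127 + 1353\right) = -314939 + 1226 = -313713$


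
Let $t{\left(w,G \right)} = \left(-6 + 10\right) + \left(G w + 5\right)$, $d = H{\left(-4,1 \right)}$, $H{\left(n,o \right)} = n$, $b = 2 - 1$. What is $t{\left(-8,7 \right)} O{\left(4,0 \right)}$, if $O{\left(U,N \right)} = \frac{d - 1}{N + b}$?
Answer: $235$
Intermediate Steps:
$b = 1$
$d = -4$
$t{\left(w,G \right)} = 9 + G w$ ($t{\left(w,G \right)} = 4 + \left(5 + G w\right) = 9 + G w$)
$O{\left(U,N \right)} = - \frac{5}{1 + N}$ ($O{\left(U,N \right)} = \frac{-4 - 1}{N + 1} = - \frac{5}{1 + N}$)
$t{\left(-8,7 \right)} O{\left(4,0 \right)} = \left(9 + 7 \left(-8\right)\right) \left(- \frac{5}{1 + 0}\right) = \left(9 - 56\right) \left(- \frac{5}{1}\right) = - 47 \left(\left(-5\right) 1\right) = \left(-47\right) \left(-5\right) = 235$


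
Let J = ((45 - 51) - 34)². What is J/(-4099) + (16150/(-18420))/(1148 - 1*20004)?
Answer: -55565783315/142369550448 ≈ -0.39029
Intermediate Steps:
J = 1600 (J = (-6 - 34)² = (-40)² = 1600)
J/(-4099) + (16150/(-18420))/(1148 - 1*20004) = 1600/(-4099) + (16150/(-18420))/(1148 - 1*20004) = 1600*(-1/4099) + (16150*(-1/18420))/(1148 - 20004) = -1600/4099 - 1615/1842/(-18856) = -1600/4099 - 1615/1842*(-1/18856) = -1600/4099 + 1615/34732752 = -55565783315/142369550448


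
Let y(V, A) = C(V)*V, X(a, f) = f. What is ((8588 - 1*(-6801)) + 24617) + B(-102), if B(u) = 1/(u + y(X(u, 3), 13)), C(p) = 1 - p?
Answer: 4320647/108 ≈ 40006.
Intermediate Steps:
y(V, A) = V*(1 - V) (y(V, A) = (1 - V)*V = V*(1 - V))
B(u) = 1/(-6 + u) (B(u) = 1/(u + 3*(1 - 1*3)) = 1/(u + 3*(1 - 3)) = 1/(u + 3*(-2)) = 1/(u - 6) = 1/(-6 + u))
((8588 - 1*(-6801)) + 24617) + B(-102) = ((8588 - 1*(-6801)) + 24617) + 1/(-6 - 102) = ((8588 + 6801) + 24617) + 1/(-108) = (15389 + 24617) - 1/108 = 40006 - 1/108 = 4320647/108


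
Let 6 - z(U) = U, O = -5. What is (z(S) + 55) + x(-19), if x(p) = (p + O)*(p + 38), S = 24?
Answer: -419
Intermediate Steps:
z(U) = 6 - U
x(p) = (-5 + p)*(38 + p) (x(p) = (p - 5)*(p + 38) = (-5 + p)*(38 + p))
(z(S) + 55) + x(-19) = ((6 - 1*24) + 55) + (-190 + (-19)² + 33*(-19)) = ((6 - 24) + 55) + (-190 + 361 - 627) = (-18 + 55) - 456 = 37 - 456 = -419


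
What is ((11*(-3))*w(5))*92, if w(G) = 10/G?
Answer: -6072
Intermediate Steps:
((11*(-3))*w(5))*92 = ((11*(-3))*(10/5))*92 = -330/5*92 = -33*2*92 = -66*92 = -6072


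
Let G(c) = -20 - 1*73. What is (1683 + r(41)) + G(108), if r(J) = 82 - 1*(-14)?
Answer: 1686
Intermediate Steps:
r(J) = 96 (r(J) = 82 + 14 = 96)
G(c) = -93 (G(c) = -20 - 73 = -93)
(1683 + r(41)) + G(108) = (1683 + 96) - 93 = 1779 - 93 = 1686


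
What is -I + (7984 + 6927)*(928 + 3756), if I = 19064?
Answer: 69824060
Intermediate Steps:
-I + (7984 + 6927)*(928 + 3756) = -1*19064 + (7984 + 6927)*(928 + 3756) = -19064 + 14911*4684 = -19064 + 69843124 = 69824060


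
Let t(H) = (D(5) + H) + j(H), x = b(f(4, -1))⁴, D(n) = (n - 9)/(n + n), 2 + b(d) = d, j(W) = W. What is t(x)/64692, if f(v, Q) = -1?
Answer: 202/80865 ≈ 0.0024980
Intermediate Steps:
b(d) = -2 + d
D(n) = (-9 + n)/(2*n) (D(n) = (-9 + n)/((2*n)) = (-9 + n)*(1/(2*n)) = (-9 + n)/(2*n))
x = 81 (x = (-2 - 1)⁴ = (-3)⁴ = 81)
t(H) = -⅖ + 2*H (t(H) = ((½)*(-9 + 5)/5 + H) + H = ((½)*(⅕)*(-4) + H) + H = (-⅖ + H) + H = -⅖ + 2*H)
t(x)/64692 = (-⅖ + 2*81)/64692 = (-⅖ + 162)*(1/64692) = (808/5)*(1/64692) = 202/80865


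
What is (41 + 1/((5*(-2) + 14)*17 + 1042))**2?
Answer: 2071251121/1232100 ≈ 1681.1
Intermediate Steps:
(41 + 1/((5*(-2) + 14)*17 + 1042))**2 = (41 + 1/((-10 + 14)*17 + 1042))**2 = (41 + 1/(4*17 + 1042))**2 = (41 + 1/(68 + 1042))**2 = (41 + 1/1110)**2 = (45511/1110)**2 = 2071251121/1232100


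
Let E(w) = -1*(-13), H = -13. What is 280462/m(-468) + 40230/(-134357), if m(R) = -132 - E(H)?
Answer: -1299581596/671785 ≈ -1934.5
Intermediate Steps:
E(w) = 13
m(R) = -145 (m(R) = -132 - 1*13 = -132 - 13 = -145)
280462/m(-468) + 40230/(-134357) = 280462/(-145) + 40230/(-134357) = 280462*(-1/145) + 40230*(-1/134357) = -280462/145 - 40230/134357 = -1299581596/671785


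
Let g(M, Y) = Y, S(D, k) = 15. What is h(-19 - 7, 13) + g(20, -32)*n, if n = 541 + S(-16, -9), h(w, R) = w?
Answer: -17818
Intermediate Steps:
n = 556 (n = 541 + 15 = 556)
h(-19 - 7, 13) + g(20, -32)*n = (-19 - 7) - 32*556 = -26 - 17792 = -17818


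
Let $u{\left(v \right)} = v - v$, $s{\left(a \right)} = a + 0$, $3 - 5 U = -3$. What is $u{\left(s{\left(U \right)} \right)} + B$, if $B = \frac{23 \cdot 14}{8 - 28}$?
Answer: $- \frac{161}{10} \approx -16.1$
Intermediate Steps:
$U = \frac{6}{5}$ ($U = \frac{3}{5} - - \frac{3}{5} = \frac{3}{5} + \frac{3}{5} = \frac{6}{5} \approx 1.2$)
$s{\left(a \right)} = a$
$B = - \frac{161}{10}$ ($B = \frac{322}{-20} = 322 \left(- \frac{1}{20}\right) = - \frac{161}{10} \approx -16.1$)
$u{\left(v \right)} = 0$
$u{\left(s{\left(U \right)} \right)} + B = 0 - \frac{161}{10} = - \frac{161}{10}$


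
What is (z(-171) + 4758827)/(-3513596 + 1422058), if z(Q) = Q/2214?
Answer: -1170671423/514518348 ≈ -2.2753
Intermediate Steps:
z(Q) = Q/2214 (z(Q) = Q*(1/2214) = Q/2214)
(z(-171) + 4758827)/(-3513596 + 1422058) = ((1/2214)*(-171) + 4758827)/(-3513596 + 1422058) = (-19/246 + 4758827)/(-2091538) = (1170671423/246)*(-1/2091538) = -1170671423/514518348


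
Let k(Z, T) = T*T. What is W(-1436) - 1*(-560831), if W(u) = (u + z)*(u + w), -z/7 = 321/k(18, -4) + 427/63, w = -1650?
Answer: 401193409/72 ≈ 5.5721e+6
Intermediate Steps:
k(Z, T) = T²
z = -27055/144 (z = -7*(321/((-4)²) + 427/63) = -7*(321/16 + 427*(1/63)) = -7*(321*(1/16) + 61/9) = -7*(321/16 + 61/9) = -7*3865/144 = -27055/144 ≈ -187.88)
W(u) = (-1650 + u)*(-27055/144 + u) (W(u) = (u - 27055/144)*(u - 1650) = (-27055/144 + u)*(-1650 + u) = (-1650 + u)*(-27055/144 + u))
W(-1436) - 1*(-560831) = (7440125/24 + (-1436)² - 264655/144*(-1436)) - 1*(-560831) = (7440125/24 + 2062096 + 95011145/36) + 560831 = 360813577/72 + 560831 = 401193409/72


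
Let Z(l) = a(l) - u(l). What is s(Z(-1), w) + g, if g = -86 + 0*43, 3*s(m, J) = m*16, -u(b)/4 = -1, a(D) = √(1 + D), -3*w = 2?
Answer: -322/3 ≈ -107.33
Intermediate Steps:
w = -⅔ (w = -⅓*2 = -⅔ ≈ -0.66667)
u(b) = 4 (u(b) = -4*(-1) = 4)
Z(l) = -4 + √(1 + l) (Z(l) = √(1 + l) - 1*4 = √(1 + l) - 4 = -4 + √(1 + l))
s(m, J) = 16*m/3 (s(m, J) = (m*16)/3 = (16*m)/3 = 16*m/3)
g = -86 (g = -86 + 0 = -86)
s(Z(-1), w) + g = 16*(-4 + √(1 - 1))/3 - 86 = 16*(-4 + √0)/3 - 86 = 16*(-4 + 0)/3 - 86 = (16/3)*(-4) - 86 = -64/3 - 86 = -322/3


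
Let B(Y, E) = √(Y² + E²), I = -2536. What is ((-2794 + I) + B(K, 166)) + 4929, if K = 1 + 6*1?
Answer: -401 + √27605 ≈ -234.85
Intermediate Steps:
K = 7 (K = 1 + 6 = 7)
B(Y, E) = √(E² + Y²)
((-2794 + I) + B(K, 166)) + 4929 = ((-2794 - 2536) + √(166² + 7²)) + 4929 = (-5330 + √(27556 + 49)) + 4929 = (-5330 + √27605) + 4929 = -401 + √27605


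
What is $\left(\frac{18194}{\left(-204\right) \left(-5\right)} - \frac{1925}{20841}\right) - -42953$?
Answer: $\frac{152244060019}{3542970} \approx 42971.0$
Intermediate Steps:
$\left(\frac{18194}{\left(-204\right) \left(-5\right)} - \frac{1925}{20841}\right) - -42953 = \left(\frac{18194}{1020} - \frac{1925}{20841}\right) + 42953 = \left(18194 \cdot \frac{1}{1020} - \frac{1925}{20841}\right) + 42953 = \left(\frac{9097}{510} - \frac{1925}{20841}\right) + 42953 = \frac{62869609}{3542970} + 42953 = \frac{152244060019}{3542970}$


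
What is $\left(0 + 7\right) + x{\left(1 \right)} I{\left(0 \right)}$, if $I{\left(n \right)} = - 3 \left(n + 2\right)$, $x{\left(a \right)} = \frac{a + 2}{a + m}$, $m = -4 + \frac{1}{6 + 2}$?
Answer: $\frac{305}{23} \approx 13.261$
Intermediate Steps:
$m = - \frac{31}{8}$ ($m = -4 + \frac{1}{8} = - \frac{31}{8} \approx -3.875$)
$x{\left(a \right)} = \frac{2 + a}{- \frac{31}{8} + a}$ ($x{\left(a \right)} = \frac{a + 2}{a - \frac{31}{8}} = \frac{2 + a}{- \frac{31}{8} + a}$)
$I{\left(n \right)} = -6 - 3 n$ ($I{\left(n \right)} = - 3 \left(2 + n\right) = -6 - 3 n$)
$\left(0 + 7\right) + x{\left(1 \right)} I{\left(0 \right)} = \left(0 + 7\right) + \frac{8 \left(2 + 1\right)}{-31 + 8 \cdot 1} \left(-6 - 0\right) = 7 + 8 \frac{1}{-31 + 8} \cdot 3 \left(-6 + 0\right) = 7 + 8 \frac{1}{-23} \cdot 3 \left(-6\right) = 7 + 8 \left(- \frac{1}{23}\right) 3 \left(-6\right) = 7 - - \frac{144}{23} = 7 + \frac{144}{23} = \frac{305}{23}$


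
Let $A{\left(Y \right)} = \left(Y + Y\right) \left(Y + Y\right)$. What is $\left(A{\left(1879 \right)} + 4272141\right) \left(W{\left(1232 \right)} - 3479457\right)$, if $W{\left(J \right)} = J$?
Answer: $-63980922798625$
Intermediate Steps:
$A{\left(Y \right)} = 4 Y^{2}$ ($A{\left(Y \right)} = 2 Y 2 Y = 4 Y^{2}$)
$\left(A{\left(1879 \right)} + 4272141\right) \left(W{\left(1232 \right)} - 3479457\right) = \left(4 \cdot 1879^{2} + 4272141\right) \left(1232 - 3479457\right) = \left(4 \cdot 3530641 + 4272141\right) \left(-3478225\right) = \left(14122564 + 4272141\right) \left(-3478225\right) = 18394705 \left(-3478225\right) = -63980922798625$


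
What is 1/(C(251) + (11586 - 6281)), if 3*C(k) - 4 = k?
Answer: 1/5390 ≈ 0.00018553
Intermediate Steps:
C(k) = 4/3 + k/3
1/(C(251) + (11586 - 6281)) = 1/((4/3 + (⅓)*251) + (11586 - 6281)) = 1/((4/3 + 251/3) + 5305) = 1/(85 + 5305) = 1/5390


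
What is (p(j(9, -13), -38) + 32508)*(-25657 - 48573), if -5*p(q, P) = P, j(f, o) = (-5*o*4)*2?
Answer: -2413632988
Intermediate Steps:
j(f, o) = -40*o (j(f, o) = -20*o*2 = -40*o)
p(q, P) = -P/5
(p(j(9, -13), -38) + 32508)*(-25657 - 48573) = (-⅕*(-38) + 32508)*(-25657 - 48573) = (38/5 + 32508)*(-74230) = (162578/5)*(-74230) = -2413632988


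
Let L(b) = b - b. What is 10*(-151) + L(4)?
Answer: -1510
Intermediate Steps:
L(b) = 0
10*(-151) + L(4) = 10*(-151) + 0 = -1510 + 0 = -1510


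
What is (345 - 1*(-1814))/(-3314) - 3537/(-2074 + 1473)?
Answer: 10424059/1991714 ≈ 5.2337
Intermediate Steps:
(345 - 1*(-1814))/(-3314) - 3537/(-2074 + 1473) = (345 + 1814)*(-1/3314) - 3537/(-601) = 2159*(-1/3314) - 3537*(-1/601) = -2159/3314 + 3537/601 = 10424059/1991714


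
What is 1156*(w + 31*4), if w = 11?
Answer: 156060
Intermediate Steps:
1156*(w + 31*4) = 1156*(11 + 31*4) = 1156*(11 + 124) = 1156*135 = 156060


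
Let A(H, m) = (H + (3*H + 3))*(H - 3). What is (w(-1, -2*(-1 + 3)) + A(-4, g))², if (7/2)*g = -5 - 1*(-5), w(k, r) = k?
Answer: 8100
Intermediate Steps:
g = 0 (g = 2*(-5 - 1*(-5))/7 = 2*(-5 + 5)/7 = (2/7)*0 = 0)
A(H, m) = (-3 + H)*(3 + 4*H) (A(H, m) = (H + (3 + 3*H))*(-3 + H) = (3 + 4*H)*(-3 + H) = (-3 + H)*(3 + 4*H))
(w(-1, -2*(-1 + 3)) + A(-4, g))² = (-1 + (-9 - 9*(-4) + 4*(-4)²))² = (-1 + (-9 + 36 + 4*16))² = (-1 + (-9 + 36 + 64))² = (-1 + 91)² = 90² = 8100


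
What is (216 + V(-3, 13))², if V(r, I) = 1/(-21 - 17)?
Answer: 67354849/1444 ≈ 46645.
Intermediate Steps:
V(r, I) = -1/38 (V(r, I) = 1/(-38) = -1/38)
(216 + V(-3, 13))² = (216 - 1/38)² = (8207/38)² = 67354849/1444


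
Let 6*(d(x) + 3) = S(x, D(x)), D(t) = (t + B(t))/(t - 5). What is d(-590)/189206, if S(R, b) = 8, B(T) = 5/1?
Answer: -5/567618 ≈ -8.8087e-6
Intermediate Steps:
B(T) = 5 (B(T) = 5*1 = 5)
D(t) = (5 + t)/(-5 + t) (D(t) = (t + 5)/(t - 5) = (5 + t)/(-5 + t))
d(x) = -5/3 (d(x) = -3 + (1/6)*8 = -3 + 4/3 = -5/3)
d(-590)/189206 = -5/3/189206 = -5/3*1/189206 = -5/567618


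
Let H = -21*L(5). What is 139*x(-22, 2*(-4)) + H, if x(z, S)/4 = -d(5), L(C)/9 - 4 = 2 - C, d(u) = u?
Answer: -2969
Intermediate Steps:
L(C) = 54 - 9*C (L(C) = 36 + 9*(2 - C) = 36 + (18 - 9*C) = 54 - 9*C)
x(z, S) = -20 (x(z, S) = 4*(-1*5) = 4*(-5) = -20)
H = -189 (H = -21*(54 - 9*5) = -21*(54 - 45) = -21*9 = -189)
139*x(-22, 2*(-4)) + H = 139*(-20) - 189 = -2780 - 189 = -2969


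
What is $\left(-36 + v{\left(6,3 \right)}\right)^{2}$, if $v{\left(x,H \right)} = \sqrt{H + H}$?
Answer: $\left(36 - \sqrt{6}\right)^{2} \approx 1125.6$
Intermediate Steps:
$v{\left(x,H \right)} = \sqrt{2} \sqrt{H}$ ($v{\left(x,H \right)} = \sqrt{2 H} = \sqrt{2} \sqrt{H}$)
$\left(-36 + v{\left(6,3 \right)}\right)^{2} = \left(-36 + \sqrt{2} \sqrt{3}\right)^{2} = \left(-36 + \sqrt{6}\right)^{2}$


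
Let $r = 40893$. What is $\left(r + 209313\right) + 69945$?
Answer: $320151$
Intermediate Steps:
$\left(r + 209313\right) + 69945 = \left(40893 + 209313\right) + 69945 = 250206 + 69945 = 320151$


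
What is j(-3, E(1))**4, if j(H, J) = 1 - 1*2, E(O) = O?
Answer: 1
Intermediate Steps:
j(H, J) = -1 (j(H, J) = 1 - 2 = -1)
j(-3, E(1))**4 = (-1)**4 = 1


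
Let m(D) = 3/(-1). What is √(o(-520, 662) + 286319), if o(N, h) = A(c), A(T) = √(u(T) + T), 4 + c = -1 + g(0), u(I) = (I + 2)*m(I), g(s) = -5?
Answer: √(286319 + √14) ≈ 535.09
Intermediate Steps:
m(D) = -3 (m(D) = 3*(-1) = -3)
u(I) = -6 - 3*I (u(I) = (I + 2)*(-3) = (2 + I)*(-3) = -6 - 3*I)
c = -10 (c = -4 + (-1 - 5) = -4 - 6 = -10)
A(T) = √(-6 - 2*T) (A(T) = √((-6 - 3*T) + T) = √(-6 - 2*T))
o(N, h) = √14 (o(N, h) = √(-6 - 2*(-10)) = √(-6 + 20) = √14)
√(o(-520, 662) + 286319) = √(√14 + 286319) = √(286319 + √14)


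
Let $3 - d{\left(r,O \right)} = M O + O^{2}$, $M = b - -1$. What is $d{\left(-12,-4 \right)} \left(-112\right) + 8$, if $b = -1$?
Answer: $1464$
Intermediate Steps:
$M = 0$ ($M = -1 - -1 = -1 + 1 = 0$)
$d{\left(r,O \right)} = 3 - O^{2}$ ($d{\left(r,O \right)} = 3 - \left(0 O + O^{2}\right) = 3 - \left(0 + O^{2}\right) = 3 - O^{2}$)
$d{\left(-12,-4 \right)} \left(-112\right) + 8 = \left(3 - \left(-4\right)^{2}\right) \left(-112\right) + 8 = \left(3 - 16\right) \left(-112\right) + 8 = \left(-13\right) \left(-112\right) + 8 = 1456 + 8 = 1464$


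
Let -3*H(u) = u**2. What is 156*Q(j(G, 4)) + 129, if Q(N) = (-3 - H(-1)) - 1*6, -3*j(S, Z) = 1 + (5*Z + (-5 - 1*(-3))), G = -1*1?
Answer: -1223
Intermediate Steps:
H(u) = -u**2/3
G = -1
j(S, Z) = 1/3 - 5*Z/3 (j(S, Z) = -(1 + (5*Z + (-5 - 1*(-3))))/3 = -(1 + (5*Z + (-5 + 3)))/3 = -(1 + (5*Z - 2))/3 = -(1 + (-2 + 5*Z))/3 = -(-1 + 5*Z)/3 = 1/3 - 5*Z/3)
Q(N) = -26/3 (Q(N) = (-3 - (-1)*(-1)**2/3) - 1*6 = (-3 - (-1)/3) - 6 = (-3 - 1*(-1/3)) - 6 = (-3 + 1/3) - 6 = -8/3 - 6 = -26/3)
156*Q(j(G, 4)) + 129 = 156*(-26/3) + 129 = -1352 + 129 = -1223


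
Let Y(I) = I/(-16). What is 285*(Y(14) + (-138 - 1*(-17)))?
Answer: -277875/8 ≈ -34734.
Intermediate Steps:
Y(I) = -I/16 (Y(I) = I*(-1/16) = -I/16)
285*(Y(14) + (-138 - 1*(-17))) = 285*(-1/16*14 + (-138 - 1*(-17))) = 285*(-7/8 + (-138 + 17)) = 285*(-7/8 - 121) = 285*(-975/8) = -277875/8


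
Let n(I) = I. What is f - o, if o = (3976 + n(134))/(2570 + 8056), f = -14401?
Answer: -25504856/1771 ≈ -14401.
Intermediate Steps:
o = 685/1771 (o = (3976 + 134)/(2570 + 8056) = 4110/10626 = 4110*(1/10626) = 685/1771 ≈ 0.38679)
f - o = -14401 - 1*685/1771 = -14401 - 685/1771 = -25504856/1771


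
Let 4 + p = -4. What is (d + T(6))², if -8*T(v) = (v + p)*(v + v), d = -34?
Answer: 961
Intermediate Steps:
p = -8 (p = -4 - 4 = -8)
T(v) = -v*(-8 + v)/4 (T(v) = -(v - 8)*(v + v)/8 = -(-8 + v)*2*v/8 = -v*(-8 + v)/4)
(d + T(6))² = (-34 + (¼)*6*(8 - 1*6))² = (-34 + (¼)*6*(8 - 6))² = (-34 + (¼)*6*2)² = (-34 + 3)² = (-31)² = 961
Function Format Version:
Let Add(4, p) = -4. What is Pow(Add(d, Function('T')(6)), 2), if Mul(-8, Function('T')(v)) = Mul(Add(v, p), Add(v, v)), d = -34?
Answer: 961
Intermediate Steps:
p = -8 (p = Add(-4, -4) = -8)
Function('T')(v) = Mul(Rational(-1, 4), v, Add(-8, v)) (Function('T')(v) = Mul(Rational(-1, 8), Mul(Add(v, -8), Add(v, v))) = Mul(Rational(-1, 8), Mul(Add(-8, v), Mul(2, v))) = Mul(Rational(-1, 8), Mul(2, v, Add(-8, v))) = Mul(Rational(-1, 4), v, Add(-8, v)))
Pow(Add(d, Function('T')(6)), 2) = Pow(Add(-34, Mul(Rational(1, 4), 6, Add(8, Mul(-1, 6)))), 2) = Pow(Add(-34, Mul(Rational(1, 4), 6, Add(8, -6))), 2) = Pow(Add(-34, Mul(Rational(1, 4), 6, 2)), 2) = Pow(Add(-34, 3), 2) = Pow(-31, 2) = 961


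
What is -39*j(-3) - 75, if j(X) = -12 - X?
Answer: 276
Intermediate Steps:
-39*j(-3) - 75 = -39*(-12 - 1*(-3)) - 75 = -39*(-12 + 3) - 75 = -39*(-9) - 75 = 351 - 75 = 276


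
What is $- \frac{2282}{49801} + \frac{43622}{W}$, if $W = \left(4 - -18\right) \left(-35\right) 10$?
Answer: $- \frac{1094995311}{191733850} \approx -5.711$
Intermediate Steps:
$W = -7700$ ($W = \left(4 + 18\right) \left(-35\right) 10 = 22 \left(-35\right) 10 = \left(-770\right) 10 = -7700$)
$- \frac{2282}{49801} + \frac{43622}{W} = - \frac{2282}{49801} + \frac{43622}{-7700} = \left(-2282\right) \frac{1}{49801} + 43622 \left(- \frac{1}{7700}\right) = - \frac{2282}{49801} - \frac{21811}{3850} = - \frac{1094995311}{191733850}$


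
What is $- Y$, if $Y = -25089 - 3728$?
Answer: $28817$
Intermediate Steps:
$Y = -28817$
$- Y = \left(-1\right) \left(-28817\right) = 28817$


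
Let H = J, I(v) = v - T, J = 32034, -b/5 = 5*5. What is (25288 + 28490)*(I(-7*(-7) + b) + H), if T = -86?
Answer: 1723262232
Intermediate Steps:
b = -125 (b = -25*5 = -5*25 = -125)
I(v) = 86 + v (I(v) = v - 1*(-86) = v + 86 = 86 + v)
H = 32034
(25288 + 28490)*(I(-7*(-7) + b) + H) = (25288 + 28490)*((86 + (-7*(-7) - 125)) + 32034) = 53778*((86 + (49 - 125)) + 32034) = 53778*((86 - 76) + 32034) = 53778*(10 + 32034) = 53778*32044 = 1723262232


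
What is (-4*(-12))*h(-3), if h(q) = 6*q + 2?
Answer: -768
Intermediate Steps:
h(q) = 2 + 6*q
(-4*(-12))*h(-3) = (-4*(-12))*(2 + 6*(-3)) = 48*(2 - 18) = 48*(-16) = -768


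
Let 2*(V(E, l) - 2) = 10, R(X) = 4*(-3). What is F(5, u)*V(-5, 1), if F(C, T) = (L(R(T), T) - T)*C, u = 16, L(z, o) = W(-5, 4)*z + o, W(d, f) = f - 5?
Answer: 420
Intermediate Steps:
W(d, f) = -5 + f
R(X) = -12
L(z, o) = o - z (L(z, o) = (-5 + 4)*z + o = -z + o = o - z)
V(E, l) = 7 (V(E, l) = 2 + (1/2)*10 = 2 + 5 = 7)
F(C, T) = 12*C (F(C, T) = ((T - 1*(-12)) - T)*C = ((T + 12) - T)*C = ((12 + T) - T)*C = 12*C)
F(5, u)*V(-5, 1) = (12*5)*7 = 60*7 = 420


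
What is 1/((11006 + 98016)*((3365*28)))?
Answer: 1/10272052840 ≈ 9.7352e-11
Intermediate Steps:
1/((11006 + 98016)*((3365*28))) = 1/(109022*94220) = (1/109022)*(1/94220) = 1/10272052840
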